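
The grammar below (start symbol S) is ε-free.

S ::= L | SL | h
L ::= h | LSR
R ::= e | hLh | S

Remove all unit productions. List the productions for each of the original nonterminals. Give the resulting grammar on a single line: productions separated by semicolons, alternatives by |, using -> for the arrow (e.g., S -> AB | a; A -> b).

S -> h | SL | LSR; L -> h | LSR; R -> e | h | SL | LSR | hLh

Unit productions: R->S, S->L.
Unit pairs (A ⇒* B via units): (R,L), (R,S), (S,L).
S: inherits non-unit rules of {L, S} → LSR | SL | h.
L: inherits non-unit rules of {L} → LSR | h.
R: inherits non-unit rules of {L, R, S} → LSR | SL | e | h | hLh.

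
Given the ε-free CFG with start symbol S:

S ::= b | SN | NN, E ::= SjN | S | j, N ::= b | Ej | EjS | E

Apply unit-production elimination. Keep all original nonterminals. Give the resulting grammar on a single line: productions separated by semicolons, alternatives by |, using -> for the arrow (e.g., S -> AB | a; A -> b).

Unit productions: E->S, N->E.
Unit pairs (A ⇒* B via units): (E,S), (N,E), (N,S).
S: inherits non-unit rules of {S} → NN | SN | b.
E: inherits non-unit rules of {E, S} → NN | SN | SjN | b | j.
N: inherits non-unit rules of {E, N, S} → Ej | EjS | NN | SN | SjN | b | j.

S -> b | NN | SN; E -> b | j | NN | SN | SjN; N -> b | j | Ej | NN | SN | EjS | SjN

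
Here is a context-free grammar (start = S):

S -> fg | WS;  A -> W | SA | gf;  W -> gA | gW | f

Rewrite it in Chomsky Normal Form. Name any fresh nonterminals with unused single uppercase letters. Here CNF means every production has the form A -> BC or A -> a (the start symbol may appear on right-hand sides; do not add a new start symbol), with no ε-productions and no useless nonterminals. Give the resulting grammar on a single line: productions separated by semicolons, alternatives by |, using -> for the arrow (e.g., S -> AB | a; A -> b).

S -> CB | WS; A -> f | BA | BC | BW | SA; B -> g; C -> f; W -> f | BA | BW

No ε-productions.
After unit-elimination: S -> WS | fg; A -> f | SA | gA | gW | gf; W -> f | gA | gW.
TERM: introduce C -> f, B -> g and substitute in every rule of length ≥2.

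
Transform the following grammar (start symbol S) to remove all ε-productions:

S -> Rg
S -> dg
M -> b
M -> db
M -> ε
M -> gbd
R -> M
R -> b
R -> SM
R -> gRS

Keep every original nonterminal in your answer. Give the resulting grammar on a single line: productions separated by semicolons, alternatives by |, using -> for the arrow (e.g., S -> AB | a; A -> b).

S -> g | Rg | dg; M -> b | db | gbd; R -> M | S | b | SM | gS | gRS

Nullable set: {M, R}.
S -> Rg: R nullable, giving Rg | g.
Drop M -> ε.
R -> M: M nullable, giving M.
R -> SM: M nullable, giving S | SM.
R -> gRS: R nullable, giving gRS | gS.
Unchanged (no nullable symbols): S -> dg; M -> b; M -> db; M -> gbd; R -> b.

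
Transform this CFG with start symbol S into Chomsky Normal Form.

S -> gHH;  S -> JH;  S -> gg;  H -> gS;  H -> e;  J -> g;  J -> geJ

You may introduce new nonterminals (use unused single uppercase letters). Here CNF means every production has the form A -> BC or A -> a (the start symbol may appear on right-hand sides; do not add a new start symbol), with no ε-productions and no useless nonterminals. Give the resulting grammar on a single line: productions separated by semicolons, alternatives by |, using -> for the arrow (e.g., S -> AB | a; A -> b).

S -> AA | AD | JH; A -> g; B -> e; C -> BJ; D -> HH; H -> e | AS; J -> g | AC

No ε-productions.
No unit productions to eliminate.
TERM: introduce B -> e, A -> g and substitute in every rule of length ≥2.
BIN: J -> ABJ becomes J -> AC, C -> BJ; S -> AHH becomes S -> AD, D -> HH.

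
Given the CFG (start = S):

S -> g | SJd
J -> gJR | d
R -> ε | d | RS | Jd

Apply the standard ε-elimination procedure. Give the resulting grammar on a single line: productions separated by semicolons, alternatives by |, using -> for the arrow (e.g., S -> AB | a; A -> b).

Nullable set: {R}.
J -> gJR: R nullable, giving gJ | gJR.
Drop R -> ε.
R -> RS: R nullable, giving RS | S.
Unchanged (no nullable symbols): S -> SJd; S -> g; J -> d; R -> Jd; R -> d.

S -> g | SJd; J -> d | gJ | gJR; R -> S | d | Jd | RS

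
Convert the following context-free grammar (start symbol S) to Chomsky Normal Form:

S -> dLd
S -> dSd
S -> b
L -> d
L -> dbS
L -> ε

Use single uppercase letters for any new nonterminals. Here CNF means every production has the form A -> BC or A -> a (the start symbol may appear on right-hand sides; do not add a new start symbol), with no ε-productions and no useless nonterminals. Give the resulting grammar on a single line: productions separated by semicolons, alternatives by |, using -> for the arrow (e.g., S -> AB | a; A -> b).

S -> b | AA | AD | AE; A -> d; B -> b; C -> BS; D -> LA; E -> SA; L -> d | AC

Nullable: {L}; after ε-elimination: S -> b | dd | dLd | dSd; L -> d | dbS.
No unit productions to eliminate.
TERM: introduce B -> b, A -> d and substitute in every rule of length ≥2.
BIN: L -> ABS becomes L -> AC, C -> BS; S -> ALA becomes S -> AD, D -> LA; S -> ASA becomes S -> AE, E -> SA.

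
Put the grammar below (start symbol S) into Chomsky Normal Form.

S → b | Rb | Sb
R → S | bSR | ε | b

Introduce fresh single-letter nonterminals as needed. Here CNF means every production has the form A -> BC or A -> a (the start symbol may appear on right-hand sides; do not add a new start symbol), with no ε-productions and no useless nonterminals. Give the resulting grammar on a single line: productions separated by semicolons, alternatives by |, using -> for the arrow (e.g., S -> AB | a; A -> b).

S -> b | RA | SA; A -> b; B -> SR; R -> b | AB | AS | RA | SA

Nullable: {R}; after ε-elimination: S -> b | Rb | Sb; R -> S | b | bS | bSR.
After unit-elimination: S -> b | Rb | Sb; R -> b | Rb | Sb | bS | bSR.
TERM: introduce A -> b and substitute in every rule of length ≥2.
BIN: R -> ASR becomes R -> AB, B -> SR.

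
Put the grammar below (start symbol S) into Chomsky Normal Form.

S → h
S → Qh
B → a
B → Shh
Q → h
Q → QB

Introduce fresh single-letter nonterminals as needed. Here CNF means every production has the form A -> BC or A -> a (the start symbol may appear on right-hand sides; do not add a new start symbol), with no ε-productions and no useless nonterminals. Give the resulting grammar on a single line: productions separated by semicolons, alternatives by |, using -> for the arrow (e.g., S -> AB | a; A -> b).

S -> h | QA; A -> h; B -> a | SC; C -> AA; Q -> h | QB

No ε-productions.
No unit productions to eliminate.
TERM: introduce A -> h and substitute in every rule of length ≥2.
BIN: B -> SAA becomes B -> SC, C -> AA.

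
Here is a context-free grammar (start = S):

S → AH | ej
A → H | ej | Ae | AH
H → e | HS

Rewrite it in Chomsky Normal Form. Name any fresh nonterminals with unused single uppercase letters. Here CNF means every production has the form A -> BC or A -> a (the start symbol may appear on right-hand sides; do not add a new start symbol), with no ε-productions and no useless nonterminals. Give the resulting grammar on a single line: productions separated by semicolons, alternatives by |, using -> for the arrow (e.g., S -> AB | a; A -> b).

S -> AH | BC; A -> e | AB | AH | BC | HS; B -> e; C -> j; H -> e | HS

No ε-productions.
After unit-elimination: S -> AH | ej; A -> e | AH | Ae | HS | ej; H -> e | HS.
TERM: introduce B -> e, C -> j and substitute in every rule of length ≥2.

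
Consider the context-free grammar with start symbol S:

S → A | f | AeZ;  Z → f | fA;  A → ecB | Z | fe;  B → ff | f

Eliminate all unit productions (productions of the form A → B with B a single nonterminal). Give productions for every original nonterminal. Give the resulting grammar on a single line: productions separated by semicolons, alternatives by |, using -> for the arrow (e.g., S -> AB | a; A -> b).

Unit productions: A->Z, S->A.
Unit pairs (A ⇒* B via units): (A,Z), (S,A), (S,Z).
S: inherits non-unit rules of {A, S, Z} → AeZ | ecB | f | fA | fe.
A: inherits non-unit rules of {A, Z} → ecB | f | fA | fe.
B: inherits non-unit rules of {B} → f | ff.
Z: inherits non-unit rules of {Z} → f | fA.

S -> f | fA | fe | AeZ | ecB; A -> f | fA | fe | ecB; B -> f | ff; Z -> f | fA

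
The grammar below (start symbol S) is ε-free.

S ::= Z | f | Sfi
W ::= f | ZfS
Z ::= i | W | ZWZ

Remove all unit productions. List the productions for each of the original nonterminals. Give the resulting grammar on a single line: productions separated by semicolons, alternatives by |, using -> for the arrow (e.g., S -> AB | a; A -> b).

S -> f | i | Sfi | ZWZ | ZfS; W -> f | ZfS; Z -> f | i | ZWZ | ZfS

Unit productions: S->Z, Z->W.
Unit pairs (A ⇒* B via units): (S,W), (S,Z), (Z,W).
S: inherits non-unit rules of {S, W, Z} → Sfi | ZWZ | ZfS | f | i.
W: inherits non-unit rules of {W} → ZfS | f.
Z: inherits non-unit rules of {W, Z} → ZWZ | ZfS | f | i.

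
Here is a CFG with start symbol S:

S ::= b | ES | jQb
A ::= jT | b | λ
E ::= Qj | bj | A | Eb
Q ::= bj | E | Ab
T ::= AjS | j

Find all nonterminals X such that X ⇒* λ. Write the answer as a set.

{A, E, Q}

Directly nullable (have an ε-rule): {A}.
E is nullable via E -> A (every symbol on the right is already known nullable).
Q is nullable via Q -> E (every symbol on the right is already known nullable).
Not nullable: S, T — each has a terminal in every rule's right-hand side or depends on a non-nullable symbol.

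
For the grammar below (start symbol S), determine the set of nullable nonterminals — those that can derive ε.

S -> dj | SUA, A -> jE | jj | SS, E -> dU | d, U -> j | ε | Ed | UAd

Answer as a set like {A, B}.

{U}

Directly nullable (have an ε-rule): {U}.
Not nullable: A, E, S — each has a terminal in every rule's right-hand side or depends on a non-nullable symbol.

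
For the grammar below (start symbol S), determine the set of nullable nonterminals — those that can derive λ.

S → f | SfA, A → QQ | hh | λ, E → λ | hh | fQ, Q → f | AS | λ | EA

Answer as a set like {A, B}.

{A, E, Q}

Directly nullable (have an ε-rule): {A, E, Q}.
Not nullable: S — each has a terminal in every rule's right-hand side or depends on a non-nullable symbol.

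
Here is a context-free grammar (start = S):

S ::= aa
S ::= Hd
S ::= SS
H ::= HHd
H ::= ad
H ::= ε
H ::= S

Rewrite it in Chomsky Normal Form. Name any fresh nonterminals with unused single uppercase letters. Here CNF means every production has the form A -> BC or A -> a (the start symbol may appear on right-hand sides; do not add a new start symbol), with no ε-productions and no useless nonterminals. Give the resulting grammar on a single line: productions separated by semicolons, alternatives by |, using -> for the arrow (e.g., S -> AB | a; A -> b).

S -> d | BB | HA | SS; A -> d; B -> a; C -> HA; H -> d | BA | BB | HA | HC | SS

Nullable: {H}; after ε-elimination: S -> d | Hd | SS | aa; H -> S | d | Hd | ad | HHd.
After unit-elimination: S -> d | Hd | SS | aa; H -> d | Hd | SS | aa | ad | HHd.
TERM: introduce B -> a, A -> d and substitute in every rule of length ≥2.
BIN: H -> HHA becomes H -> HC, C -> HA.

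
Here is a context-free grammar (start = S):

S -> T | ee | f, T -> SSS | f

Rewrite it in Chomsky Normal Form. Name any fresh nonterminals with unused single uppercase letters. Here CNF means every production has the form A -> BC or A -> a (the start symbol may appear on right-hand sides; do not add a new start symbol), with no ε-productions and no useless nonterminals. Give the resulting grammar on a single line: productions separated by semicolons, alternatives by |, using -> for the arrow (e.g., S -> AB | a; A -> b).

No ε-productions.
After unit-elimination: S -> f | ee | SSS; T -> f | SSS.
TERM: introduce A -> e and substitute in every rule of length ≥2.
BIN: S -> SSS becomes S -> SB, B -> SS; T -> SSS becomes T -> SC, C -> SS.
Drop unreachable/unproductive: T.

S -> f | AA | SB; A -> e; B -> SS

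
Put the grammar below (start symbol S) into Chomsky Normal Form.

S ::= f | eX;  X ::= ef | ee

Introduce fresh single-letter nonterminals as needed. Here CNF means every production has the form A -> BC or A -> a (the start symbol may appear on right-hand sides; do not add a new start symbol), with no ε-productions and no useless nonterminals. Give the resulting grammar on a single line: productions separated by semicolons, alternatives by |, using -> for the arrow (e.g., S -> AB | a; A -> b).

S -> f | AX; A -> e; B -> f; X -> AA | AB

No ε-productions.
No unit productions to eliminate.
TERM: introduce A -> e, B -> f and substitute in every rule of length ≥2.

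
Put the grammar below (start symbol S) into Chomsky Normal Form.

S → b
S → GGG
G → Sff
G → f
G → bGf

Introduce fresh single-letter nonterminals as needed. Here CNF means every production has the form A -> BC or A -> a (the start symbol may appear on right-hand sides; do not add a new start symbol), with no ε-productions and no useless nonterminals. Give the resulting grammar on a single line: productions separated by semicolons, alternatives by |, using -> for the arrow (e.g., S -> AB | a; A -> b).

S -> b | GE; A -> f; B -> b; C -> GA; D -> AA; E -> GG; G -> f | BC | SD

No ε-productions.
No unit productions to eliminate.
TERM: introduce B -> b, A -> f and substitute in every rule of length ≥2.
BIN: G -> BGA becomes G -> BC, C -> GA; G -> SAA becomes G -> SD, D -> AA; S -> GGG becomes S -> GE, E -> GG.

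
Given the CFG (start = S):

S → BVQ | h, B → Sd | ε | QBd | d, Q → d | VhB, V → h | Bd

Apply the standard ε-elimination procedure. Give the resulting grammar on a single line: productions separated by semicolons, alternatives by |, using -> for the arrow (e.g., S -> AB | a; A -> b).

Nullable set: {B}.
S -> BVQ: B nullable, giving BVQ | VQ.
Drop B -> ε.
B -> QBd: B nullable, giving QBd | Qd.
Q -> VhB: B nullable, giving Vh | VhB.
V -> Bd: B nullable, giving Bd | d.
Unchanged (no nullable symbols): S -> h; B -> Sd; B -> d; Q -> d; V -> h.

S -> h | VQ | BVQ; B -> d | Qd | Sd | QBd; Q -> d | Vh | VhB; V -> d | h | Bd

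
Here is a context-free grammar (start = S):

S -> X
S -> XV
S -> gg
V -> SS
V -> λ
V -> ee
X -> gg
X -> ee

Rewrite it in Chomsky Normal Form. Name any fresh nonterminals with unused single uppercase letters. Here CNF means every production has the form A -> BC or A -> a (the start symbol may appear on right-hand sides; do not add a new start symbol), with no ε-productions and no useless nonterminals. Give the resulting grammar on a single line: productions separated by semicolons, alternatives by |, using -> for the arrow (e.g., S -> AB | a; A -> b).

Nullable: {V}; after ε-elimination: S -> X | XV | gg; V -> SS | ee; X -> ee | gg.
After unit-elimination: S -> XV | ee | gg; V -> SS | ee; X -> ee | gg.
TERM: introduce A -> e, B -> g and substitute in every rule of length ≥2.

S -> AA | BB | XV; A -> e; B -> g; V -> AA | SS; X -> AA | BB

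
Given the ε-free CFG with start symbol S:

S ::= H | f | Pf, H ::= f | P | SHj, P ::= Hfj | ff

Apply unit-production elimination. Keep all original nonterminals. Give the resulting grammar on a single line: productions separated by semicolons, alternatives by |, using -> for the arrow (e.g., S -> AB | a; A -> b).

Unit productions: H->P, S->H.
Unit pairs (A ⇒* B via units): (H,P), (S,H), (S,P).
S: inherits non-unit rules of {H, P, S} → Hfj | Pf | SHj | f | ff.
H: inherits non-unit rules of {H, P} → Hfj | SHj | f | ff.
P: inherits non-unit rules of {P} → Hfj | ff.

S -> f | Pf | ff | Hfj | SHj; H -> f | ff | Hfj | SHj; P -> ff | Hfj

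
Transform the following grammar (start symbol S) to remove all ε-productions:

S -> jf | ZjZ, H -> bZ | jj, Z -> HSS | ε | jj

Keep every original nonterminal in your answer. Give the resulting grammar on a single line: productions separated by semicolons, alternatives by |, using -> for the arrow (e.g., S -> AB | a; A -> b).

Nullable set: {Z}.
S -> ZjZ: Z, Z nullable, giving Zj | ZjZ | j | jZ.
H -> bZ: Z nullable, giving b | bZ.
Drop Z -> ε.
Unchanged (no nullable symbols): S -> jf; H -> jj; Z -> HSS; Z -> jj.

S -> j | Zj | jZ | jf | ZjZ; H -> b | bZ | jj; Z -> jj | HSS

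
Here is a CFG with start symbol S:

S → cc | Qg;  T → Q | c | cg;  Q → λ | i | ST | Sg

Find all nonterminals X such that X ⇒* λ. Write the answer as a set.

Directly nullable (have an ε-rule): {Q}.
T is nullable via T -> Q (every symbol on the right is already known nullable).
Not nullable: S — each has a terminal in every rule's right-hand side or depends on a non-nullable symbol.

{Q, T}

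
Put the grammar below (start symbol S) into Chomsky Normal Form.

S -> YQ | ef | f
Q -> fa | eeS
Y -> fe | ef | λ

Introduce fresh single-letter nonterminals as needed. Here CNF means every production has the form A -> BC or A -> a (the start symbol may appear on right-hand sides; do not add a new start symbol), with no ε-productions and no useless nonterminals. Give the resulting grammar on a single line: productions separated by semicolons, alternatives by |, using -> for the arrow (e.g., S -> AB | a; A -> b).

Nullable: {Y}; after ε-elimination: S -> Q | f | YQ | ef; Q -> fa | eeS; Y -> ef | fe.
After unit-elimination: S -> f | YQ | ef | fa | eeS; Q -> fa | eeS; Y -> ef | fe.
TERM: introduce C -> a, A -> e, B -> f and substitute in every rule of length ≥2.
BIN: Q -> AAS becomes Q -> AD, D -> AS; S -> AAS becomes S -> AE, E -> AS.

S -> f | AB | AE | BC | YQ; A -> e; B -> f; C -> a; D -> AS; E -> AS; Q -> AD | BC; Y -> AB | BA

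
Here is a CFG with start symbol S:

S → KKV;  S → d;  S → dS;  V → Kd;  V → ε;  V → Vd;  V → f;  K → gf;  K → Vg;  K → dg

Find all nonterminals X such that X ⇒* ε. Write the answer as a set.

Directly nullable (have an ε-rule): {V}.
Not nullable: K, S — each has a terminal in every rule's right-hand side or depends on a non-nullable symbol.

{V}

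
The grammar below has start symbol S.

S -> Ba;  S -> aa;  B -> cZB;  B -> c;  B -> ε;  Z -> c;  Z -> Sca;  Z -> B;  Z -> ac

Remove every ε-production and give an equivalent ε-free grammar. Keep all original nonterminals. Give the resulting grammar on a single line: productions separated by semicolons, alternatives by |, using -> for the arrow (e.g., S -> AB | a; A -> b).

S -> a | Ba | aa; B -> c | cB | cZ | cZB; Z -> B | c | ac | Sca

Nullable set: {B, Z}.
S -> Ba: B nullable, giving Ba | a.
Drop B -> ε.
B -> cZB: Z, B nullable, giving c | cB | cZ | cZB.
Z -> B: B nullable, giving B.
Unchanged (no nullable symbols): S -> aa; B -> c; Z -> Sca; Z -> ac; Z -> c.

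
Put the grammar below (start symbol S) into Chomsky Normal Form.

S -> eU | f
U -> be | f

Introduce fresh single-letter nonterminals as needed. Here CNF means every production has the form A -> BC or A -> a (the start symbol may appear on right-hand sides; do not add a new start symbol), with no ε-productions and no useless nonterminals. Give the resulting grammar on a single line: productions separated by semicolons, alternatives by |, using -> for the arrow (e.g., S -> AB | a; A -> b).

S -> f | AU; A -> e; B -> b; U -> f | BA

No ε-productions.
No unit productions to eliminate.
TERM: introduce B -> b, A -> e and substitute in every rule of length ≥2.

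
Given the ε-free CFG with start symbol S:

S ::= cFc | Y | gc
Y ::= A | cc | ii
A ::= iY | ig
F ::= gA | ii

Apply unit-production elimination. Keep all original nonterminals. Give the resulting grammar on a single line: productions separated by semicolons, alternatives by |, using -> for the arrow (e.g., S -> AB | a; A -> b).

S -> cc | gc | iY | ig | ii | cFc; A -> iY | ig; F -> gA | ii; Y -> cc | iY | ig | ii

Unit productions: S->Y, Y->A.
Unit pairs (A ⇒* B via units): (S,A), (S,Y), (Y,A).
S: inherits non-unit rules of {A, S, Y} → cFc | cc | gc | iY | ig | ii.
A: inherits non-unit rules of {A} → iY | ig.
F: inherits non-unit rules of {F} → gA | ii.
Y: inherits non-unit rules of {A, Y} → cc | iY | ig | ii.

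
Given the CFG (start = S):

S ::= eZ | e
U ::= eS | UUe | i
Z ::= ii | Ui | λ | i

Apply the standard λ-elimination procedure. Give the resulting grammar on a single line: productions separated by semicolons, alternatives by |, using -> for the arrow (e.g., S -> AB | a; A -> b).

S -> e | eZ; U -> i | eS | UUe; Z -> i | Ui | ii

Nullable set: {Z}.
S -> eZ: Z nullable, giving e | eZ.
Drop Z -> λ.
Unchanged (no nullable symbols): S -> e; U -> UUe; U -> eS; U -> i; Z -> Ui; Z -> i; Z -> ii.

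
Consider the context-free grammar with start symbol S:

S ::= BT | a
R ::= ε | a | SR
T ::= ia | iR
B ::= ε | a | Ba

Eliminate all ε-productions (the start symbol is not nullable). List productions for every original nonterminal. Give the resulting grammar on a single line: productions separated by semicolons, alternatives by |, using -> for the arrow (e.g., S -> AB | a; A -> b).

Nullable set: {B, R}.
S -> BT: B nullable, giving BT | T.
Drop B -> ε.
B -> Ba: B nullable, giving Ba | a.
Drop R -> ε.
R -> SR: R nullable, giving S | SR.
T -> iR: R nullable, giving i | iR.
Unchanged (no nullable symbols): S -> a; B -> a; R -> a; T -> ia.

S -> T | a | BT; B -> a | Ba; R -> S | a | SR; T -> i | iR | ia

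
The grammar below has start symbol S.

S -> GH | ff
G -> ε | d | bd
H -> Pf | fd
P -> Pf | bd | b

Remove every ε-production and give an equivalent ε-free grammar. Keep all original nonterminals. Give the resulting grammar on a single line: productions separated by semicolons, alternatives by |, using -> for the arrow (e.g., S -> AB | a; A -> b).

S -> H | GH | ff; G -> d | bd; H -> Pf | fd; P -> b | Pf | bd

Nullable set: {G}.
S -> GH: G nullable, giving GH | H.
Drop G -> ε.
Unchanged (no nullable symbols): S -> ff; G -> bd; G -> d; H -> Pf; H -> fd; P -> Pf; P -> b; P -> bd.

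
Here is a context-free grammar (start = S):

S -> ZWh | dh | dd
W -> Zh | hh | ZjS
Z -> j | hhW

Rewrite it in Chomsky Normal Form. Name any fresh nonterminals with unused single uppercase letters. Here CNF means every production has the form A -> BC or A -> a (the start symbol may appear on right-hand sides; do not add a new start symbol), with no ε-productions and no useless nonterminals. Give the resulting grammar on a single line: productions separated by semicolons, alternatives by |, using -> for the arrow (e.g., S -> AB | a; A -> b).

S -> BA | BB | ZD; A -> h; B -> d; C -> j; D -> WA; E -> CS; F -> AW; W -> AA | ZA | ZE; Z -> j | AF

No ε-productions.
No unit productions to eliminate.
TERM: introduce B -> d, A -> h, C -> j and substitute in every rule of length ≥2.
BIN: S -> ZWA becomes S -> ZD, D -> WA; W -> ZCS becomes W -> ZE, E -> CS; Z -> AAW becomes Z -> AF, F -> AW.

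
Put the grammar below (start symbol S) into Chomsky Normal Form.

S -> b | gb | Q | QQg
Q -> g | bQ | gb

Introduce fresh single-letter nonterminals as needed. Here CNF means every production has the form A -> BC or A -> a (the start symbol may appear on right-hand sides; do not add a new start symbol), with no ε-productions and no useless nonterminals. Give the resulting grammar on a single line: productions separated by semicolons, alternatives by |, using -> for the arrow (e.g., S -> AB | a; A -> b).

S -> b | g | AQ | BA | QC; A -> b; B -> g; C -> QB; Q -> g | AQ | BA

No ε-productions.
After unit-elimination: S -> b | g | bQ | gb | QQg; Q -> g | bQ | gb.
TERM: introduce A -> b, B -> g and substitute in every rule of length ≥2.
BIN: S -> QQB becomes S -> QC, C -> QB.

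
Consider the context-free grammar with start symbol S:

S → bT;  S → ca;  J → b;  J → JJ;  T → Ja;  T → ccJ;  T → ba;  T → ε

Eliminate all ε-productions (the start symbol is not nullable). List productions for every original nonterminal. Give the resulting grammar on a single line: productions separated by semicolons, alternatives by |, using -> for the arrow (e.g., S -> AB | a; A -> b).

S -> b | bT | ca; J -> b | JJ; T -> Ja | ba | ccJ

Nullable set: {T}.
S -> bT: T nullable, giving b | bT.
Drop T -> ε.
Unchanged (no nullable symbols): S -> ca; J -> JJ; J -> b; T -> Ja; T -> ba; T -> ccJ.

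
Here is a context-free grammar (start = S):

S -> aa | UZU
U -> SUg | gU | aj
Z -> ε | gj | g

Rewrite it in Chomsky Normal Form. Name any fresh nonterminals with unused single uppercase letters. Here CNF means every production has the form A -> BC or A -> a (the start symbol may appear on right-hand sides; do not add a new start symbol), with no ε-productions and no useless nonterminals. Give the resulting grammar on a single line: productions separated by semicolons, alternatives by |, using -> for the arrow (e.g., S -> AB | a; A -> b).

Nullable: {Z}; after ε-elimination: S -> UU | aa | UZU; U -> aj | gU | SUg; Z -> g | gj.
No unit productions to eliminate.
TERM: introduce A -> a, B -> g, C -> j and substitute in every rule of length ≥2.
BIN: S -> UZU becomes S -> UD, D -> ZU; U -> SUB becomes U -> SE, E -> UB.

S -> AA | UD | UU; A -> a; B -> g; C -> j; D -> ZU; E -> UB; U -> AC | BU | SE; Z -> g | BC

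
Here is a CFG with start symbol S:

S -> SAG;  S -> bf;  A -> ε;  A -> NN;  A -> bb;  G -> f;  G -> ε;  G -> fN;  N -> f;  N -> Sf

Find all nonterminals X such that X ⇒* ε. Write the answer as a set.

{A, G}

Directly nullable (have an ε-rule): {A, G}.
Not nullable: N, S — each has a terminal in every rule's right-hand side or depends on a non-nullable symbol.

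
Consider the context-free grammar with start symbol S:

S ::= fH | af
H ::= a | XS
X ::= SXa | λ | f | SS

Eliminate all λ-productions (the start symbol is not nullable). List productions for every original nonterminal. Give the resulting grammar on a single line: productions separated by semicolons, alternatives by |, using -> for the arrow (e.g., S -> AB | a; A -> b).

Nullable set: {X}.
H -> XS: X nullable, giving S | XS.
Drop X -> λ.
X -> SXa: X nullable, giving SXa | Sa.
Unchanged (no nullable symbols): S -> af; S -> fH; H -> a; X -> SS; X -> f.

S -> af | fH; H -> S | a | XS; X -> f | SS | Sa | SXa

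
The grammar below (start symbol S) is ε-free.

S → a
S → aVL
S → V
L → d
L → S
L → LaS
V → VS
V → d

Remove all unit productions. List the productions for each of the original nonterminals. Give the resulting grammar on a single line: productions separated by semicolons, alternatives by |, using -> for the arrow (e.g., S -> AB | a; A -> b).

S -> a | d | VS | aVL; L -> a | d | VS | LaS | aVL; V -> d | VS

Unit productions: L->S, S->V.
Unit pairs (A ⇒* B via units): (L,S), (L,V), (S,V).
S: inherits non-unit rules of {S, V} → VS | a | aVL | d.
L: inherits non-unit rules of {L, S, V} → LaS | VS | a | aVL | d.
V: inherits non-unit rules of {V} → VS | d.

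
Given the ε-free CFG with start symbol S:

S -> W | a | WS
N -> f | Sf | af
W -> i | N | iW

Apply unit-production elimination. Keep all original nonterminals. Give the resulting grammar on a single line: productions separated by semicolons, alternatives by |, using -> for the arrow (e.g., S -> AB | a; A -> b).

S -> a | f | i | Sf | WS | af | iW; N -> f | Sf | af; W -> f | i | Sf | af | iW

Unit productions: S->W, W->N.
Unit pairs (A ⇒* B via units): (S,N), (S,W), (W,N).
S: inherits non-unit rules of {N, S, W} → Sf | WS | a | af | f | i | iW.
N: inherits non-unit rules of {N} → Sf | af | f.
W: inherits non-unit rules of {N, W} → Sf | af | f | i | iW.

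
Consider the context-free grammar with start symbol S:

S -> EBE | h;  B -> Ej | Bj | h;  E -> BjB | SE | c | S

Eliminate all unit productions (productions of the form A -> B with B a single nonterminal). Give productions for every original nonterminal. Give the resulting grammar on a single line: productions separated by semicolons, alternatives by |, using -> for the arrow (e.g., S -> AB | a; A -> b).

Unit productions: E->S.
Unit pairs (A ⇒* B via units): (E,S).
S: inherits non-unit rules of {S} → EBE | h.
B: inherits non-unit rules of {B} → Bj | Ej | h.
E: inherits non-unit rules of {E, S} → BjB | EBE | SE | c | h.

S -> h | EBE; B -> h | Bj | Ej; E -> c | h | SE | BjB | EBE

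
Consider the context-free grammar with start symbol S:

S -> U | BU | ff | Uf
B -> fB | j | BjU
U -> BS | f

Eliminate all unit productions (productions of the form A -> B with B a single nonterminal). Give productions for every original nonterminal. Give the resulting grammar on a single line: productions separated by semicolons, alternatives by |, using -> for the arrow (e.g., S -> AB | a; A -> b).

Unit productions: S->U.
Unit pairs (A ⇒* B via units): (S,U).
S: inherits non-unit rules of {S, U} → BS | BU | Uf | f | ff.
B: inherits non-unit rules of {B} → BjU | fB | j.
U: inherits non-unit rules of {U} → BS | f.

S -> f | BS | BU | Uf | ff; B -> j | fB | BjU; U -> f | BS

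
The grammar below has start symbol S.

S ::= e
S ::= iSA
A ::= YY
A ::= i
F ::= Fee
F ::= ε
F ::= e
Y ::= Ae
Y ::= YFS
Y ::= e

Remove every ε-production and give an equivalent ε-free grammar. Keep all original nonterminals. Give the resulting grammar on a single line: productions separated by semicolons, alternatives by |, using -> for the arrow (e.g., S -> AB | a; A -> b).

S -> e | iSA; A -> i | YY; F -> e | ee | Fee; Y -> e | Ae | YS | YFS

Nullable set: {F}.
Drop F -> ε.
F -> Fee: F nullable, giving Fee | ee.
Y -> YFS: F nullable, giving YFS | YS.
Unchanged (no nullable symbols): S -> e; S -> iSA; A -> YY; A -> i; F -> e; Y -> Ae; Y -> e.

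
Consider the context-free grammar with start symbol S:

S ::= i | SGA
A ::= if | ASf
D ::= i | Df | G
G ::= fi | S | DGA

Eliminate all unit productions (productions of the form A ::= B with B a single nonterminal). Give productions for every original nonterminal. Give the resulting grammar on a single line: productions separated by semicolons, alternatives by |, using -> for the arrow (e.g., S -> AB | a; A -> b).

S -> i | SGA; A -> if | ASf; D -> i | Df | fi | DGA | SGA; G -> i | fi | DGA | SGA

Unit productions: D->G, G->S.
Unit pairs (A ⇒* B via units): (D,G), (D,S), (G,S).
S: inherits non-unit rules of {S} → SGA | i.
A: inherits non-unit rules of {A} → ASf | if.
D: inherits non-unit rules of {D, G, S} → DGA | Df | SGA | fi | i.
G: inherits non-unit rules of {G, S} → DGA | SGA | fi | i.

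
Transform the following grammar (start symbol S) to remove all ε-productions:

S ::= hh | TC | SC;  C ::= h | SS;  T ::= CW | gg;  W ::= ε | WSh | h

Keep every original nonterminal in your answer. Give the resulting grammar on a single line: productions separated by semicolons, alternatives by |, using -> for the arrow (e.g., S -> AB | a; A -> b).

Nullable set: {W}.
T -> CW: W nullable, giving C | CW.
Drop W -> ε.
W -> WSh: W nullable, giving Sh | WSh.
Unchanged (no nullable symbols): S -> SC; S -> TC; S -> hh; C -> SS; C -> h; T -> gg; W -> h.

S -> SC | TC | hh; C -> h | SS; T -> C | CW | gg; W -> h | Sh | WSh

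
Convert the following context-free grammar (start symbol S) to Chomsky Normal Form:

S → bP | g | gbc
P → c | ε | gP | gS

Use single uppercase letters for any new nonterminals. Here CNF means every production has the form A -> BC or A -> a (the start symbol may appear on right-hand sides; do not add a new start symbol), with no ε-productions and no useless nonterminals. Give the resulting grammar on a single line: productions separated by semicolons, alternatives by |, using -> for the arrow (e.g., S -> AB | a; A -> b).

S -> b | g | AD | BP; A -> g; B -> b; C -> c; D -> BC; P -> c | g | AP | AS

Nullable: {P}; after ε-elimination: S -> b | g | bP | gbc; P -> c | g | gP | gS.
No unit productions to eliminate.
TERM: introduce B -> b, C -> c, A -> g and substitute in every rule of length ≥2.
BIN: S -> ABC becomes S -> AD, D -> BC.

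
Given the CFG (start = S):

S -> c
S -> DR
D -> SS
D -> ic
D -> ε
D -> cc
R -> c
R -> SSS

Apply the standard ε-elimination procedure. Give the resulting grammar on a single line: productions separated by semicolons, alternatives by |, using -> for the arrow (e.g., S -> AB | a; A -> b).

Nullable set: {D}.
S -> DR: D nullable, giving DR | R.
Drop D -> ε.
Unchanged (no nullable symbols): S -> c; D -> SS; D -> cc; D -> ic; R -> SSS; R -> c.

S -> R | c | DR; D -> SS | cc | ic; R -> c | SSS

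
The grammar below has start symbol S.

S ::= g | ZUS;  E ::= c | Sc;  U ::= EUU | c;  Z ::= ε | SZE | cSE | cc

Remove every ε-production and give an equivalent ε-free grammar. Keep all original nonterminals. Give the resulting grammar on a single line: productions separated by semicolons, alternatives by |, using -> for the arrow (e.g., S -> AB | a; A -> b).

Nullable set: {Z}.
S -> ZUS: Z nullable, giving US | ZUS.
Drop Z -> ε.
Z -> SZE: Z nullable, giving SE | SZE.
Unchanged (no nullable symbols): S -> g; E -> Sc; E -> c; U -> EUU; U -> c; Z -> cSE; Z -> cc.

S -> g | US | ZUS; E -> c | Sc; U -> c | EUU; Z -> SE | cc | SZE | cSE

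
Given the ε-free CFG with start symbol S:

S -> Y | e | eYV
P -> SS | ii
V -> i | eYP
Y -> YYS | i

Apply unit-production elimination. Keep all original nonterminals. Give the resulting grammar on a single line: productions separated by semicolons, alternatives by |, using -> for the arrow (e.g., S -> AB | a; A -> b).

Unit productions: S->Y.
Unit pairs (A ⇒* B via units): (S,Y).
S: inherits non-unit rules of {S, Y} → YYS | e | eYV | i.
P: inherits non-unit rules of {P} → SS | ii.
V: inherits non-unit rules of {V} → eYP | i.
Y: inherits non-unit rules of {Y} → YYS | i.

S -> e | i | YYS | eYV; P -> SS | ii; V -> i | eYP; Y -> i | YYS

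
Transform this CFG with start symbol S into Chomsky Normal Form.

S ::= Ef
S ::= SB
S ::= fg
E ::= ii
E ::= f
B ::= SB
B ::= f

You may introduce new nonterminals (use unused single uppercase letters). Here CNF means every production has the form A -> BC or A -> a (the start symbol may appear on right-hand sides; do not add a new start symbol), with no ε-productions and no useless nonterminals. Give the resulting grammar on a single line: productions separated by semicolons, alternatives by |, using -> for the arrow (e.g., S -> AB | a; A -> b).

S -> CD | EC | SB; A -> i; B -> f | SB; C -> f; D -> g; E -> f | AA

No ε-productions.
No unit productions to eliminate.
TERM: introduce C -> f, D -> g, A -> i and substitute in every rule of length ≥2.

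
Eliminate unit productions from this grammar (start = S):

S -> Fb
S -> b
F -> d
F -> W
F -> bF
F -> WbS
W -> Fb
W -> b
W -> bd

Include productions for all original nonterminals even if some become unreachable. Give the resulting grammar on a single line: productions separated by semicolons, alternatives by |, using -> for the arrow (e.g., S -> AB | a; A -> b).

S -> b | Fb; F -> b | d | Fb | bF | bd | WbS; W -> b | Fb | bd

Unit productions: F->W.
Unit pairs (A ⇒* B via units): (F,W).
S: inherits non-unit rules of {S} → Fb | b.
F: inherits non-unit rules of {F, W} → Fb | WbS | b | bF | bd | d.
W: inherits non-unit rules of {W} → Fb | b | bd.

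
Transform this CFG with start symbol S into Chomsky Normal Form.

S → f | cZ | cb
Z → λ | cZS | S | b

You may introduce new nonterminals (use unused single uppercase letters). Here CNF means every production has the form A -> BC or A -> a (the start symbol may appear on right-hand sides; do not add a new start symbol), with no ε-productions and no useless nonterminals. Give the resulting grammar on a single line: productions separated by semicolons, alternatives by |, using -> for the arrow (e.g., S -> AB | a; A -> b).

S -> c | f | AB | AZ; A -> c; B -> b; C -> ZS; Z -> b | c | f | AB | AC | AS | AZ

Nullable: {Z}; after ε-elimination: S -> c | f | cZ | cb; Z -> S | b | cS | cZS.
After unit-elimination: S -> c | f | cZ | cb; Z -> b | c | f | cS | cZ | cb | cZS.
TERM: introduce B -> b, A -> c and substitute in every rule of length ≥2.
BIN: Z -> AZS becomes Z -> AC, C -> ZS.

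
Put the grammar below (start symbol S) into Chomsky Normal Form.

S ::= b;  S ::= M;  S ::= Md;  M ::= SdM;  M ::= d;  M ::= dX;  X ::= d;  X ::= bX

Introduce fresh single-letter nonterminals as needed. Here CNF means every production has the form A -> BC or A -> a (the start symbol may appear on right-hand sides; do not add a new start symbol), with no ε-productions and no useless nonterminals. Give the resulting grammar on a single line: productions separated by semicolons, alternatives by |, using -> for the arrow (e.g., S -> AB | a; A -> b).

S -> b | d | AX | MA | SD; A -> d; B -> b; C -> AM; D -> AM; M -> d | AX | SC; X -> d | BX

No ε-productions.
After unit-elimination: S -> b | d | Md | dX | SdM; M -> d | dX | SdM; X -> d | bX.
TERM: introduce B -> b, A -> d and substitute in every rule of length ≥2.
BIN: M -> SAM becomes M -> SC, C -> AM; S -> SAM becomes S -> SD, D -> AM.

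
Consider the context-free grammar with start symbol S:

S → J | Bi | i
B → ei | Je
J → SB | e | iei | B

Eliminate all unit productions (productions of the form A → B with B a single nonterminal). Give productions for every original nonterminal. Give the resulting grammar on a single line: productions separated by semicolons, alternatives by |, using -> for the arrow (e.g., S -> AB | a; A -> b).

Unit productions: J->B, S->J.
Unit pairs (A ⇒* B via units): (J,B), (S,B), (S,J).
S: inherits non-unit rules of {B, J, S} → Bi | Je | SB | e | ei | i | iei.
B: inherits non-unit rules of {B} → Je | ei.
J: inherits non-unit rules of {B, J} → Je | SB | e | ei | iei.

S -> e | i | Bi | Je | SB | ei | iei; B -> Je | ei; J -> e | Je | SB | ei | iei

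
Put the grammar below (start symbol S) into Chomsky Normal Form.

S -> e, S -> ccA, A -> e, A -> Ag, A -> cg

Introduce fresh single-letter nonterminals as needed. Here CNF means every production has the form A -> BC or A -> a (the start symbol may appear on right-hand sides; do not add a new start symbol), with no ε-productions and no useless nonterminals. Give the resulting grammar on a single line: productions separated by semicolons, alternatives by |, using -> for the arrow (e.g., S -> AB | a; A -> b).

S -> e | CD; A -> e | AB | CB; B -> g; C -> c; D -> CA

No ε-productions.
No unit productions to eliminate.
TERM: introduce C -> c, B -> g and substitute in every rule of length ≥2.
BIN: S -> CCA becomes S -> CD, D -> CA.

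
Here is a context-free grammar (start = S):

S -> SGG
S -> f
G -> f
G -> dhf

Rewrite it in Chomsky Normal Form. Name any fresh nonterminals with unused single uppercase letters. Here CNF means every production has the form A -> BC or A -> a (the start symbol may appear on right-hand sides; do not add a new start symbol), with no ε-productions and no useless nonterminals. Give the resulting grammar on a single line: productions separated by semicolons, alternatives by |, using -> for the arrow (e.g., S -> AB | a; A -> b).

S -> f | SE; A -> d; B -> h; C -> f; D -> BC; E -> GG; G -> f | AD

No ε-productions.
No unit productions to eliminate.
TERM: introduce A -> d, C -> f, B -> h and substitute in every rule of length ≥2.
BIN: G -> ABC becomes G -> AD, D -> BC; S -> SGG becomes S -> SE, E -> GG.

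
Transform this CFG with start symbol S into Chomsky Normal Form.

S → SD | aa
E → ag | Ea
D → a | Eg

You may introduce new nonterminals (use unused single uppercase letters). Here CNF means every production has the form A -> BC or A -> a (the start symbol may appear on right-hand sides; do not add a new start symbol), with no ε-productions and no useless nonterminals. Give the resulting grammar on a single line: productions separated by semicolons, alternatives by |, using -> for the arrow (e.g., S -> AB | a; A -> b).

S -> BB | SD; A -> g; B -> a; D -> a | EA; E -> BA | EB

No ε-productions.
No unit productions to eliminate.
TERM: introduce B -> a, A -> g and substitute in every rule of length ≥2.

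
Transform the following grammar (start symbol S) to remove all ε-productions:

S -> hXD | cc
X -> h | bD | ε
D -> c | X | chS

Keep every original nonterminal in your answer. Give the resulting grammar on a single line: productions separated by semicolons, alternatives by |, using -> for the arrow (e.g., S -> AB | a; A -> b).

Nullable set: {D, X}.
S -> hXD: X, D nullable, giving h | hD | hX | hXD.
D -> X: X nullable, giving X.
Drop X -> ε.
X -> bD: D nullable, giving b | bD.
Unchanged (no nullable symbols): S -> cc; D -> c; D -> chS; X -> h.

S -> h | cc | hD | hX | hXD; D -> X | c | chS; X -> b | h | bD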